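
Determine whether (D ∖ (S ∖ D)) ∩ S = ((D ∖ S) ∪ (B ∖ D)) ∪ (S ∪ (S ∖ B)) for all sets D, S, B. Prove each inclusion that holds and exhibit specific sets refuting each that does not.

(⟹) Let x ∈ (D ∖ (S ∖ D)) ∩ S. Then either x ∈ D ∩ S and x ∉ B; or x ∈ D ∩ S ∩ B. In each case x ∈ ((D ∖ S) ∪ (B ∖ D)) ∪ (S ∪ (S ∖ B)), so (D ∖ (S ∖ D)) ∩ S ⊆ ((D ∖ S) ∪ (B ∖ D)) ∪ (S ∪ (S ∖ B)).

(⟸) This inclusion fails. Take D = {1}, S = ∅, B = ∅; then 1 ∈ ((D ∖ S) ∪ (B ∖ D)) ∪ (S ∪ (S ∖ B)) but 1 ∉ (D ∖ (S ∖ D)) ∩ S.

Only the forward inclusion holds.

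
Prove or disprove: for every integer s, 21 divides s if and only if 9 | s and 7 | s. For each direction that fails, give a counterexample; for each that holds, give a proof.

Only the converse holds.

[⇒] This fails: take s = 21. Certainly 21 ∣ 21, but 9 ∤ 21.

[⇐] Suppose 9 ∣ s and 7 ∣ s. Any common multiple of 9 and 7 is a multiple of their lcm; here gcd(9, 7) = 1, so lcm(9, 7) = 9·7 = 63, so 63 ∣ s. Since 21 ∣ 63, it follows that 21 ∣ s.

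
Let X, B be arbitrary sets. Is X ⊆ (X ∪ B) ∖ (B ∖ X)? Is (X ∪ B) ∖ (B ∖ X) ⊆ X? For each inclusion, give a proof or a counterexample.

Both inclusions hold.

Forward inclusion. Let x ∈ X. Then either x ∈ X and x ∉ B; or x ∈ X ∩ B. In each case x ∈ (X ∪ B) ∖ (B ∖ X), so X ⊆ (X ∪ B) ∖ (B ∖ X).

Reverse inclusion. Let x ∈ (X ∪ B) ∖ (B ∖ X). Then either x ∈ X and x ∉ B; or x ∈ X ∩ B. In each case x ∈ X, so (X ∪ B) ∖ (B ∖ X) ⊆ X.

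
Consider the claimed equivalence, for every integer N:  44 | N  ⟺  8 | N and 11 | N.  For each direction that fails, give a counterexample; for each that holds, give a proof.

(⟸) Suppose 8 ∣ N and 11 ∣ N. Any common multiple of 8 and 11 is a multiple of their lcm; here gcd(8, 11) = 1, so lcm(8, 11) = 8·11 = 88, so 88 ∣ N. Since 44 ∣ 88, it follows that 44 ∣ N.

(⟹) This fails: take N = 44. Certainly 44 ∣ 44, but 8 ∤ 44.

Only the converse holds.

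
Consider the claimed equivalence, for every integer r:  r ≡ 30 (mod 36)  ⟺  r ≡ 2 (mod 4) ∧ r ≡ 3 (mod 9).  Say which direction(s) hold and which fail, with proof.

Both implications hold.

(⟹) Suppose r ≡ 30 (mod 36); write r = 36j + 30. Since 4 ∣ 36, reducing mod 4 gives r ≡ 30 ≡ 2 (mod 4); since 9 ∣ 36, reducing mod 9 gives r ≡ 30 ≡ 3 (mod 9).

(⟸) Conversely, if r ≡ 2 (mod 4) and r ≡ 3 (mod 9), then by the Chinese remainder theorem r ≡ 30 (mod 36). This is exactly r ≡ 30 (mod 36).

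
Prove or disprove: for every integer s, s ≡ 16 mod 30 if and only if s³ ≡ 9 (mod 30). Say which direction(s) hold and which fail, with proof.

[⇒] This fails: take s = 16. Then 16 ≡ 16 (mod 30), but 16³ = 4096 ≡ 16 (mod 30), not 9.

[⇐] This fails: take s = 9. Then 9³ = 729 ≡ 9 (mod 30), yet 9 ≡ 9 (mod 30), not 16.

Both directions fail.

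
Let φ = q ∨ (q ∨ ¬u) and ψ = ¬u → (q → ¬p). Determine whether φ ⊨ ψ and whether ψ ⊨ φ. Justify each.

Both directions fail.

(⟹) This fails. Under p = T, q = T, u = F, the left side is true but the right side is false.

(⟸) This fails. Under p = F, q = F, u = T, the left side is false but the right side is true.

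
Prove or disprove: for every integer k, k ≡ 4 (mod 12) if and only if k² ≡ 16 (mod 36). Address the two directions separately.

(⟹) This fails: take k = 16. Then 16 ≡ 4 (mod 12), but 16² = 256 ≡ 4 (mod 36), not 16.

(⟸) This fails: take k = 14. Then 14² = 196 ≡ 16 (mod 36), yet 14 ≡ 2 (mod 12), not 4.

Neither direction holds.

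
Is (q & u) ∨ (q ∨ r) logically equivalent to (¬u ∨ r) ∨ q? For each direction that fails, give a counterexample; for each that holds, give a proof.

Not equivalent: only (⇒) holds.

(⇒) Assume the antecedent. If r is true, (¬u ∨ r) ∨ q reduces to true regardless of the other variables. If r is false, the antecedent forces (r = F, u = F, q = T) or (r = F, u = T, q = T), and (¬u ∨ r) ∨ q holds there. Either way (¬u ∨ r) ∨ q holds.

(⇐) This fails. Under r = F, u = F, q = F, the left side is false but the right side is true.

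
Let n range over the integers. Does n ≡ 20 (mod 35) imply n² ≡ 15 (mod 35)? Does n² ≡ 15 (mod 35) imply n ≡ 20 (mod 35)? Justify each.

The forward direction holds; the converse fails.

(⟹) Suppose n ≡ 20 (mod 35). Write n = 35j + 20. Then (35j + 20)² = 1225j² + 1400j + 400 = 35(35j² + 40j + 11) + 15, so n² ≡ 15 (mod 35).

(⟸) This fails: take n = 15. Then 15² = 225 ≡ 15 (mod 35), yet 15 ≡ 15 (mod 35), not 20.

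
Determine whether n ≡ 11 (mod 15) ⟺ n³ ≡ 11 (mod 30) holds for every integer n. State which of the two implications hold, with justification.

Only the reverse direction holds.

(⟹) This fails: take n = 26. Then 26 ≡ 11 (mod 15), but 26³ = 17576 ≡ 26 (mod 30), not 11.

(⟸) Conversely, the residues r modulo 30 with r³ ≡ 11 (mod 30) are exactly {11}, and each is ≡ 11 (mod 15).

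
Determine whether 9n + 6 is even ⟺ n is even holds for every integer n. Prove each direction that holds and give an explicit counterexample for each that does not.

The biconditional holds.

(⇐) Suppose n is even; write n = 2j. Then 9n + 6 = 9·(2j) + 6 = 2·9j + 6, which is even.

(⇒) Suppose 9n + 6 is even. Since 9 is odd, 9n and n have the same parity, so 9n + 6 ≡ n + 6 (mod 2). As 6 is even, 9n + 6 is even exactly when n is even. Thus n is even.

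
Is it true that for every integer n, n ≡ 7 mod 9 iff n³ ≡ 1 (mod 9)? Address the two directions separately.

Not equivalent: only (⇒) holds.

Converse. This fails: take n = 1. Then 1³ = 1 ≡ 1 (mod 9), yet 1 ≡ 1 (mod 9), not 7.

Forward direction. Suppose n ≡ 7 mod 9. Write n = 9j + 7. Then (9j + 7)³ = 729j³ + 1701j² + 1323j + 343 = 9(81j³ + 189j² + 147j + 38) + 1, so n³ ≡ 1 (mod 9).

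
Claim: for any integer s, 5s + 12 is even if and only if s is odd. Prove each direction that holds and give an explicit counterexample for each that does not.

[⇒] This fails: s = 4 gives 5s + 12 = 32, which is even, but 4 is even, not odd.

[⇐] This also fails: s = 3 is odd, but 5s + 12 = 27 is odd, not even.

Neither implication holds.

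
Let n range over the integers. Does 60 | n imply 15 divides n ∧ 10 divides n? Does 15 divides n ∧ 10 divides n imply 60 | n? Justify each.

Only the forward direction holds.

Forward direction. If 60 ∣ n, write n = 60q. Since 60 = 4·15, n = 15·(4q), so 15 ∣ n; and since 60 = 6·10, n = 10·(6q), so 10 ∣ n.

Converse. This fails: take n = 30. Both 15 ∣ 30 and 10 ∣ 30, yet 30 is not a multiple of 60 (since 30 = 0·60 + 30), so 60 ∤ 30.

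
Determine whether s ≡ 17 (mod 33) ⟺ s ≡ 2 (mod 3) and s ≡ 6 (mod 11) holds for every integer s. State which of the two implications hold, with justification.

(⟹) Suppose s ≡ 17 (mod 33); write s = 33j + 17. Since 3 ∣ 33, reducing mod 3 gives s ≡ 17 ≡ 2 (mod 3); since 11 ∣ 33, reducing mod 11 gives s ≡ 17 ≡ 6 (mod 11).

(⟸) Conversely, if s ≡ 2 (mod 3) and s ≡ 6 (mod 11), then by the Chinese remainder theorem s ≡ 17 (mod 33). This is exactly s ≡ 17 (mod 33).

Both directions hold.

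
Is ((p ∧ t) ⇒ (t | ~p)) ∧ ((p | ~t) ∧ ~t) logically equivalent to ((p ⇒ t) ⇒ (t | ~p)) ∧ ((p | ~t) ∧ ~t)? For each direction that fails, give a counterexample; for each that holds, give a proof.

(⟹) Assume the antecedent. If p is true, the antecedent forces (p = T, t = F), and the consequent holds there. If p is false, the antecedent forces (p = F, t = F), and the consequent holds there. Either way the consequent holds.

(⟸) Assume the antecedent. If p is true, the antecedent forces (p = T, t = F), and the consequent holds there. If p is false, the antecedent forces (p = F, t = F), and the consequent holds there. Either way the consequent holds.

Both directions hold.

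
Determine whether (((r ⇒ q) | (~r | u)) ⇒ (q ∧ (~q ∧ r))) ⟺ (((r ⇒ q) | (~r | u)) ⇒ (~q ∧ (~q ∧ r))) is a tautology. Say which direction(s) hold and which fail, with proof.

Forward direction. Assume the antecedent. If r is true, the antecedent forces (r = T, u = F, q = F), and the consequent holds there. If r is false, the antecedent cannot hold. Either way the consequent holds.

Converse. This fails. Under r = T, u = T, q = F, the left side is false but the right side is true.

(⇒) holds; (⇐) fails.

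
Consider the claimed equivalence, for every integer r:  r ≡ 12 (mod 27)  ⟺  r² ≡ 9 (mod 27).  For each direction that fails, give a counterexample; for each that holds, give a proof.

(⇒) holds; (⇐) fails.

(⇒) Suppose r ≡ 12 (mod 27). Write r = 27j + 12. Then (27j + 12)² = 729j² + 648j + 144 = 27(27j² + 24j + 5) + 9, so r² ≡ 9 (mod 27).

(⇐) This fails: take r = 3. Then 3² = 9 ≡ 9 (mod 27), yet 3 ≡ 3 (mod 27), not 12.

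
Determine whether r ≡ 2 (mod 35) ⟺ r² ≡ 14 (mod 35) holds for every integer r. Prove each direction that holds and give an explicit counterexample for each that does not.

(⟹) This fails: take r = 2. Then 2 ≡ 2 (mod 35), but 2² = 4 ≡ 4 (mod 35), not 14.

(⟸) This fails: take r = 7. Then 7² = 49 ≡ 14 (mod 35), yet 7 ≡ 7 (mod 35), not 2.

Both directions fail.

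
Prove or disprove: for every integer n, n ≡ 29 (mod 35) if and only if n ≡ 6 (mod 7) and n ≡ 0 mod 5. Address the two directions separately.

Neither implication holds.

(⟹) This fails: n = 29 gives 29 ≡ 29 (mod 35) but 29 ≡ 1 (mod 7), so the conjunction on the right does not hold.

(⟸) This fails: n = 20 satisfies both congruences on the right (20 ≡ 6 mod 7 and 20 ≡ 0 mod 5) yet 20 ≡ 20 (mod 35), not 29.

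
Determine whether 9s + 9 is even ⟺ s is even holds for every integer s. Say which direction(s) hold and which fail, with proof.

[⇒] This fails: s = 7 gives 9s + 9 = 72, which is even, but 7 is odd, not even.

[⇐] This also fails: s = 0 is even, but 9s + 9 = 9 is odd, not even.

Neither implication holds.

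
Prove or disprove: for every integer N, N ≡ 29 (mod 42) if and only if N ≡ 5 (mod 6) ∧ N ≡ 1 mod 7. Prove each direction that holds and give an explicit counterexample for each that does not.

The biconditional holds.

[⇐] If N ≡ 5 (mod 6) and N ≡ 1 (mod 7), then by the Chinese remainder theorem N ≡ 29 (mod 42). This is exactly N ≡ 29 (mod 42).

[⇒] Suppose N ≡ 29 (mod 42); write N = 42j + 29. Since 6 ∣ 42, reducing mod 6 gives N ≡ 29 ≡ 5 (mod 6); since 7 ∣ 42, reducing mod 7 gives N ≡ 29 ≡ 1 (mod 7).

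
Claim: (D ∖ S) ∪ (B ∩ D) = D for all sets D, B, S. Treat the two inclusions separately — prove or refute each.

Only the forward inclusion holds.

(⊆) Let x ∈ (D ∖ S) ∪ (B ∩ D). Then either x ∈ D and x ∉ B, S; or x ∈ D ∩ B and x ∉ S; or x ∈ D ∩ B ∩ S. In each case x ∈ D, so (D ∖ S) ∪ (B ∩ D) ⊆ D.

(⊇) This inclusion fails. Take D = {1}, B = ∅, S = {1}; then 1 ∈ D but 1 ∉ (D ∖ S) ∪ (B ∩ D).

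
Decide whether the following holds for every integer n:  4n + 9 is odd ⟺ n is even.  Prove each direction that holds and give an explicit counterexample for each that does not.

Only the converse holds.

[⇒] This fails: take n = 1. Then 4n + 9 = 13, which is odd, yet n = 1 is odd, not even.

[⇐] Suppose n is even. Since 4 is even, 4n is even for every n, so 4n + 9 has the same parity as 9, which is odd. Hence 4n + 9 is odd.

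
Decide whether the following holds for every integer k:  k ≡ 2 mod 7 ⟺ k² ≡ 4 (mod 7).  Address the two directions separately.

Forward direction. Suppose k ≡ 2 mod 7. Write k = 7j + 2. Then (7j + 2)² = 49j² + 28j + 4 = 7(7j² + 4j) + 4, so k² ≡ 4 (mod 7).

Converse. This fails: take k = 5. Then 5² = 25 ≡ 4 (mod 7), yet 5 ≡ 5 (mod 7), not 2.

Not equivalent: only (⇒) holds.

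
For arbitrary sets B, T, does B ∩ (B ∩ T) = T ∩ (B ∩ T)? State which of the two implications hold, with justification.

Both inclusions hold; the sets are equal.

(⟹) Let x ∈ B ∩ (B ∩ T). Then x ∈ B ∩ T, from which x ∈ T ∩ (B ∩ T).

(⟸) Let x ∈ T ∩ (B ∩ T). Then x ∈ B ∩ T, from which x ∈ B ∩ (B ∩ T).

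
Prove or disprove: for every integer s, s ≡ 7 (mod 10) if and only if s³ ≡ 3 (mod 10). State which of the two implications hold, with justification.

(⟹) Suppose s ≡ 7 (mod 10). Write s = 10j + 7. Then (10j + 7)³ = 1000j³ + 2100j² + 1470j + 343 = 10(100j³ + 210j² + 147j + 34) + 3, so s³ ≡ 3 (mod 10).

(⟸) For the converse, argue contrapositively. If s ≢ 7 (mod 10), then s is congruent to one of 0, 1, 2, 3, 4, 5, 6, 8, 9 modulo 10, and these give s³ ≡ 0, 1, 8, 7, 4, 5, 6, 2, 9 respectively — never 3.

The biconditional holds.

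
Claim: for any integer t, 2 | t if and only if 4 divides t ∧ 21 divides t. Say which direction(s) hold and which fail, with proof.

(→) This fails: take t = 2. Certainly 2 ∣ 2, but 4 ∤ 2.

(←) Suppose 4 ∣ t and 21 ∣ t. Any common multiple of 4 and 21 is a multiple of their lcm; here gcd(4, 21) = 1, so lcm(4, 21) = 4·21 = 84, so 84 ∣ t. Since 2 ∣ 84, it follows that 2 ∣ t.

Not equivalent: only (⇐) holds.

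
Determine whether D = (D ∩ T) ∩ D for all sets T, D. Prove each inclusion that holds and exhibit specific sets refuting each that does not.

The sets are not equal: only the reverse inclusion holds.

(⟹) This inclusion fails. Take T = ∅, D = {1}; then 1 ∈ D but 1 ∉ (D ∩ T) ∩ D.

(⟸) Let x ∈ (D ∩ T) ∩ D. Then x ∈ T ∩ D, from which x ∈ D.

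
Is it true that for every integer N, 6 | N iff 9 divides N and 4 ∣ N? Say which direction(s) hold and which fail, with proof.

[⇒] This fails: take N = 6. Certainly 6 ∣ 6, but 9 ∤ 6.

[⇐] Suppose 9 ∣ N and 4 ∣ N. Any common multiple of 9 and 4 is a multiple of their lcm; here gcd(9, 4) = 1, so lcm(9, 4) = 9·4 = 36, so 36 ∣ N. Since 6 ∣ 36, it follows that 6 ∣ N.

The forward direction fails; the converse holds.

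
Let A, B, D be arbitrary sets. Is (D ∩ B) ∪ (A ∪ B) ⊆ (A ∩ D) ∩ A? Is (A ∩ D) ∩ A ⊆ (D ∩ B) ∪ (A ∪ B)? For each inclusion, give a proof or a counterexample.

Forward inclusion. This inclusion fails. Take A = {1}, B = ∅, D = ∅; then 1 ∈ (D ∩ B) ∪ (A ∪ B) but 1 ∉ (A ∩ D) ∩ A.

Reverse inclusion. Let x ∈ (A ∩ D) ∩ A. Then either x ∈ A ∩ D and x ∉ B; or x ∈ A ∩ B ∩ D. In each case x ∈ (D ∩ B) ∪ (A ∪ B), so (A ∩ D) ∩ A ⊆ (D ∩ B) ∪ (A ∪ B).

(⊆) fails; (⊇) holds.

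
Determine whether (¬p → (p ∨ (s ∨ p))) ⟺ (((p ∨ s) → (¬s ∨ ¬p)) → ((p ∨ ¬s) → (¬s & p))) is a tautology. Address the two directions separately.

Equivalent; both directions hold.

[⇒] Assume the antecedent. If s is true, the consequent reduces to true regardless of the other variables. If s is false, the antecedent forces (s = F, p = T), and the consequent holds there. Either way the consequent holds.

[⇐] Assume the antecedent. If s is true, ¬p → (p ∨ (s ∨ p)) reduces to true regardless of the other variables. If s is false, the antecedent forces (s = F, p = T), and ¬p → (p ∨ (s ∨ p)) holds there. Either way ¬p → (p ∨ (s ∨ p)) holds.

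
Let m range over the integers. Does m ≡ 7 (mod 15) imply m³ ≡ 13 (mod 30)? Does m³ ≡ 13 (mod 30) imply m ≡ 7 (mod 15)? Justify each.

Not equivalent: only (⇐) holds.

(⇒) This fails: take m = 22. Then 22 ≡ 7 (mod 15), but 22³ = 10648 ≡ 28 (mod 30), not 13.

(⇐) Conversely, the residues r modulo 30 with r³ ≡ 13 (mod 30) are exactly {7}, and each is ≡ 7 (mod 15).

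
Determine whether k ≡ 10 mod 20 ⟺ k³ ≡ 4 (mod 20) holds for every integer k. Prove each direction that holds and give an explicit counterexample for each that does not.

Forward direction. This fails: take k = 10. Then 10 ≡ 10 (mod 20), but 10³ = 1000 ≡ 0 (mod 20), not 4.

Converse. This fails: take k = 4. Then 4³ = 64 ≡ 4 (mod 20), yet 4 ≡ 4 (mod 20), not 10.

Neither direction holds.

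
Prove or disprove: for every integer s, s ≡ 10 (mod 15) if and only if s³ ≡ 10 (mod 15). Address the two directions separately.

Forward direction. Suppose s ≡ 10 (mod 15). Write s = 15j + 10. Then (15j + 10)³ = 3375j³ + 6750j² + 4500j + 1000 = 15(225j³ + 450j² + 300j + 66) + 10, so s³ ≡ 10 (mod 15).

Converse. Suppose s³ ≡ 10 (mod 15). The only residue r in {0, …, 14} with r³ ≡ 10 (mod 15) is r = 10, so s ≡ 10 (mod 15).

The biconditional holds.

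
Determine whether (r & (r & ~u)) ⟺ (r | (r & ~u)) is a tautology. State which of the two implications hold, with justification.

The forward direction holds; the converse fails.

[⇒] Assume the antecedent. If r is true, r | (r & ~u) reduces to true regardless of the other variables. If r is false, the antecedent cannot hold. Either way r | (r & ~u) holds.

[⇐] This fails. Under r = T, u = T, the left side is false but the right side is true.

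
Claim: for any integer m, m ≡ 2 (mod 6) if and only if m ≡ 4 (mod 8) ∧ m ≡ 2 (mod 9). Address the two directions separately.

Converse. If m ≡ 4 (mod 8) and m ≡ 2 (mod 9), then by the Chinese remainder theorem m ≡ 20 (mod 72). Since 20 ≡ 2 (mod 6) and 6 ∣ 72, we get m ≡ 2 (mod 6).

Forward direction. This fails: m = 32 gives 32 ≡ 2 (mod 6) but 32 ≡ 0 (mod 8), so the conjunction on the right does not hold.

Only the converse holds.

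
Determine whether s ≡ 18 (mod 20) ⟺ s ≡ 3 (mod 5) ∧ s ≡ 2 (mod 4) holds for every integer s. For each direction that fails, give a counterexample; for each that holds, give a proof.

(⟹) Suppose s ≡ 18 (mod 20); write s = 20j + 18. Since 5 ∣ 20, reducing mod 5 gives s ≡ 18 ≡ 3 (mod 5); since 4 ∣ 20, reducing mod 4 gives s ≡ 18 ≡ 2 (mod 4).

(⟸) Conversely, if s ≡ 3 (mod 5) and s ≡ 2 (mod 4), then by the Chinese remainder theorem s ≡ 18 (mod 20). This is exactly s ≡ 18 (mod 20).

The biconditional holds.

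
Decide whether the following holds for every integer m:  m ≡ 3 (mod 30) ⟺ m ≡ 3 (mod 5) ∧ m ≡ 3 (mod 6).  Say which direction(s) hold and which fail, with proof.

Both implications hold.

(→) Suppose m ≡ 3 (mod 30); write m = 30j + 3. Since 5 ∣ 30, reducing mod 5 gives m ≡ 3 (mod 5); since 6 ∣ 30, reducing mod 6 gives m ≡ 3 (mod 6).

(←) Conversely, if m ≡ 3 (mod 5) and m ≡ 3 (mod 6), then by the Chinese remainder theorem m ≡ 3 (mod 30). This is exactly m ≡ 3 (mod 30).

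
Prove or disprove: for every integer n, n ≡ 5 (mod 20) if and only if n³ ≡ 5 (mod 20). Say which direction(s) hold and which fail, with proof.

Converse. Suppose n³ ≡ 5 (mod 20). The only residue r in {0, …, 19} with r³ ≡ 5 (mod 20) is r = 5, so n ≡ 5 (mod 20).

Forward direction. Suppose n ≡ 5 (mod 20). Write n = 20j + 5. Then (20j + 5)³ = 8000j³ + 6000j² + 1500j + 125 = 20(400j³ + 300j² + 75j + 6) + 5, so n³ ≡ 5 (mod 20).

Equivalent; both directions hold.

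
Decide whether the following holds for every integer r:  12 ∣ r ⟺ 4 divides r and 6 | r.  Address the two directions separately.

[⇒] If 12 ∣ r, write r = 12q. Since 12 = 3·4, r = 4·(3q), so 4 ∣ r; and since 12 = 2·6, r = 6·(2q), so 6 ∣ r.

[⇐] Suppose 4 ∣ r and 6 ∣ r. Any common multiple of 4 and 6 is a multiple of their lcm; here lcm(4, 6) = 4·6/gcd(4, 6) = 24/2 = 12, so 12 ∣ r.

Both implications hold.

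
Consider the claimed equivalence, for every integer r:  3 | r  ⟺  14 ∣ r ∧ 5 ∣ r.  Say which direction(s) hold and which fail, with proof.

(⟹) This fails: take r = 3. Certainly 3 ∣ 3, but 14 ∤ 3.

(⟸) This fails: take r = 70. Both 14 ∣ 70 and 5 ∣ 70, yet 70 is not a multiple of 3 (since 70 = 23·3 + 1), so 3 ∤ 70.

(⇒) fails and (⇐) fails.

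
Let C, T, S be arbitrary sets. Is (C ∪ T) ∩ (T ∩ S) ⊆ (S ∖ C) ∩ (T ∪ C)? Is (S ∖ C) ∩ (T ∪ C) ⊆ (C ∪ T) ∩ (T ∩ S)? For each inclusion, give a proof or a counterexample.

(⊆) This inclusion fails. Take C = {1}, T = {1}, S = {1}; then 1 ∈ (C ∪ T) ∩ (T ∩ S) but 1 ∉ (S ∖ C) ∩ (T ∪ C).

(⊇) Let x ∈ (S ∖ C) ∩ (T ∪ C). Then x ∈ T ∩ S and x ∉ C, from which x ∈ (C ∪ T) ∩ (T ∩ S).

The sets are not equal: only the reverse inclusion holds.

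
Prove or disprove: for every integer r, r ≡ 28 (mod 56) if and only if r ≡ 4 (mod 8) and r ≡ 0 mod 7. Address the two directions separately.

Equivalent; both directions hold.

(⟹) Suppose r ≡ 28 (mod 56); write r = 56j + 28. Since 8 ∣ 56, reducing mod 8 gives r ≡ 28 ≡ 4 (mod 8); since 7 ∣ 56, reducing mod 7 gives r ≡ 28 ≡ 0 (mod 7).

(⟸) Conversely, if r ≡ 4 (mod 8) and r ≡ 0 (mod 7), then by the Chinese remainder theorem r ≡ 28 (mod 56). This is exactly r ≡ 28 (mod 56).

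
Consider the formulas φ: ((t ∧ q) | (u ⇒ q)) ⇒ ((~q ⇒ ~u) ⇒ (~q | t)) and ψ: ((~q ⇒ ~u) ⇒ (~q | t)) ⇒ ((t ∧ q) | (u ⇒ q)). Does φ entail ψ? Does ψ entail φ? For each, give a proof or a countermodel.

Neither implication holds.

(→) This fails. Under t = F, q = F, u = T, the left side is true but the right side is false.

(←) This fails. Under t = F, q = T, u = F, the left side is false but the right side is true.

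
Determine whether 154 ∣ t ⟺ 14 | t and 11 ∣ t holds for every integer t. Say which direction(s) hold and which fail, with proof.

(⇒) If 154 ∣ t, write t = 154q. Since 154 = 11·14, t = 14·(11q), so 14 ∣ t; and since 154 = 14·11, t = 11·(14q), so 11 ∣ t.

(⇐) Suppose 14 ∣ t and 11 ∣ t. Any common multiple of 14 and 11 is a multiple of their lcm; here gcd(14, 11) = 1, so lcm(14, 11) = 14·11 = 154, so 154 ∣ t.

Both directions hold.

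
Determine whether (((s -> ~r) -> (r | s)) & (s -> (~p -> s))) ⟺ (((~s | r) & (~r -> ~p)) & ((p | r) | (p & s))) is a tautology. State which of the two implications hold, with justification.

(⇐) Assume the antecedent. If p is true, the antecedent forces (p = T, r = T, s = F) or (p = T, r = T, s = T), and the consequent holds there. If p is false, the antecedent forces (p = F, r = T, s = F) or (p = F, r = T, s = T), and the consequent holds there. Either way the consequent holds.

(⇒) This fails. Under p = F, r = F, s = T, the left side is true but the right side is false.

The forward direction fails; the converse holds.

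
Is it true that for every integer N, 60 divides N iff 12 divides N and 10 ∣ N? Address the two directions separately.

(⇐) Suppose 12 ∣ N and 10 ∣ N. Any common multiple of 12 and 10 is a multiple of their lcm; here lcm(12, 10) = 12·10/gcd(12, 10) = 120/2 = 60, so 60 ∣ N.

(⇒) If 60 ∣ N, write N = 60q. Since 60 = 5·12, N = 12·(5q), so 12 ∣ N; and since 60 = 6·10, N = 10·(6q), so 10 ∣ N.

Both directions hold; the statement is true.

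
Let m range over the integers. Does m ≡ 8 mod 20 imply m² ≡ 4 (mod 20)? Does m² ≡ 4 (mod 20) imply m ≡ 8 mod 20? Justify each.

The forward direction holds; the converse fails.

[⇐] This fails: take m = 2. Then 2² = 4 ≡ 4 (mod 20), yet 2 ≡ 2 (mod 20), not 8.

[⇒] Suppose m ≡ 8 mod 20. Write m = 20j + 8. Then (20j + 8)² = 400j² + 320j + 64 = 20(20j² + 16j + 3) + 4, so m² ≡ 4 (mod 20).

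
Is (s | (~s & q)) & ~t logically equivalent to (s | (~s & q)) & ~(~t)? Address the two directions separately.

Neither direction holds.

(→) This fails. Under q = T, t = F, s = F, the left side is true but the right side is false.

(←) This fails. Under q = T, t = T, s = F, the left side is false but the right side is true.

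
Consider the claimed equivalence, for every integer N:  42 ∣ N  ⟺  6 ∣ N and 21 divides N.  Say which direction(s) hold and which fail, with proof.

(⟹) If 42 ∣ N, write N = 42q. Since 42 = 7·6, N = 6·(7q), so 6 ∣ N; and since 42 = 2·21, N = 21·(2q), so 21 ∣ N.

(⟸) Suppose 6 ∣ N and 21 ∣ N. Any common multiple of 6 and 21 is a multiple of their lcm; here lcm(6, 21) = 6·21/gcd(6, 21) = 126/3 = 42, so 42 ∣ N.

The biconditional holds.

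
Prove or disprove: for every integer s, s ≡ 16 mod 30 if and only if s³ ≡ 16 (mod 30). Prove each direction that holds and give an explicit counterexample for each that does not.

(→) Suppose s ≡ 16 mod 30. Write s = 30j + 16. Then (30j + 16)³ = 27000j³ + 43200j² + 23040j + 4096 = 30(900j³ + 1440j² + 768j + 136) + 16, so s³ ≡ 16 (mod 30).

(←) Conversely, suppose s³ ≡ 16 (mod 30). The only residue r in {0, …, 29} with r³ ≡ 16 (mod 30) is r = 16, so s ≡ 16 (mod 30).

Both implications hold.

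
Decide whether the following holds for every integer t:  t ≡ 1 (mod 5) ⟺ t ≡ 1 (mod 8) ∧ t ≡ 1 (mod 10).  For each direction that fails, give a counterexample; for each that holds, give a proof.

(→) This fails: t = 36 gives 36 ≡ 1 (mod 5) but 36 ≡ 4 (mod 8), so the conjunction on the right does not hold.

(←) Conversely, if t ≡ 1 (mod 8) and t ≡ 1 (mod 10), then by the Chinese remainder theorem t ≡ 1 (mod 40). Since 1 ≡ 1 (mod 5) and 5 ∣ 40, we get t ≡ 1 (mod 5).

Not equivalent: only (⇐) holds.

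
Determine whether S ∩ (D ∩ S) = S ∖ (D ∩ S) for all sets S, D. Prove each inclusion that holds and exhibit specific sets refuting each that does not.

(⟹) This inclusion fails. Take S = {1}, D = {1}; then 1 ∈ S ∩ (D ∩ S) but 1 ∉ S ∖ (D ∩ S).

(⟸) This inclusion fails. Take S = {1}, D = ∅; then 1 ∈ S ∖ (D ∩ S) but 1 ∉ S ∩ (D ∩ S).

Neither inclusion holds.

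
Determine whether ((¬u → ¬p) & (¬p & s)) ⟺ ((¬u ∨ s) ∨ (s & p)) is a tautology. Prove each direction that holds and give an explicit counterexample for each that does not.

Not equivalent: only (⇒) holds.

(←) This fails. Under s = F, u = F, p = F, the left side is false but the right side is true.

(→) Assume the antecedent. If s is true, (¬u ∨ s) ∨ (s & p) reduces to true regardless of the other variables. If s is false, the antecedent cannot hold. Either way (¬u ∨ s) ∨ (s & p) holds.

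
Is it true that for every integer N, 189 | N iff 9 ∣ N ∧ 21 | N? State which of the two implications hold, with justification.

[⇒] If 189 ∣ N, write N = 189q. Since 189 = 21·9, N = 9·(21q), so 9 ∣ N; and since 189 = 9·21, N = 21·(9q), so 21 ∣ N.

[⇐] This fails: take N = 63. Both 9 ∣ 63 and 21 ∣ 63, yet 63 is not a multiple of 189 (since 63 = 0·189 + 63), so 189 ∤ 63.

The forward direction holds; the converse fails.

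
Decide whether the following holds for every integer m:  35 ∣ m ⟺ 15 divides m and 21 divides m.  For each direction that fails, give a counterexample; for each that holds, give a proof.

Not equivalent: only (⇐) holds.

Forward direction. This fails: take m = 35. Certainly 35 ∣ 35, but 15 ∤ 35.

Converse. Suppose 15 ∣ m and 21 ∣ m. Any common multiple of 15 and 21 is a multiple of their lcm; here lcm(15, 21) = 15·21/gcd(15, 21) = 315/3 = 105, so 105 ∣ m. Since 35 ∣ 105, it follows that 35 ∣ m.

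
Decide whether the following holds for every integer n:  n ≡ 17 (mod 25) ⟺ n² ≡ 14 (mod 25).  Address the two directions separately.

The forward direction holds; the converse fails.

(⇐) This fails: take n = 8. Then 8² = 64 ≡ 14 (mod 25), yet 8 ≡ 8 (mod 25), not 17.

(⇒) Suppose n ≡ 17 (mod 25). Write n = 25j + 17. Then (25j + 17)² = 625j² + 850j + 289 = 25(25j² + 34j + 11) + 14, so n² ≡ 14 (mod 25).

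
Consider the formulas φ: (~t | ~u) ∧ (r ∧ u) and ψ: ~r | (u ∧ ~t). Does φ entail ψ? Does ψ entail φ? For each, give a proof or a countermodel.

[⇒] Assume the antecedent. If r is true, the antecedent forces (r = T, t = F, u = T), and ~r | (u ∧ ~t) holds there. If r is false, the antecedent cannot hold. Either way ~r | (u ∧ ~t) holds.

[⇐] This fails. Under r = F, t = F, u = F, the left side is false but the right side is true.

Only the forward direction holds.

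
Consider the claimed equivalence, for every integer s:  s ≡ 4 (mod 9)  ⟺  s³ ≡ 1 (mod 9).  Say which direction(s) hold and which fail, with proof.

(→) Suppose s ≡ 4 (mod 9). Write s = 9j + 4. Then (9j + 4)³ = 729j³ + 972j² + 432j + 64 = 9(81j³ + 108j² + 48j + 7) + 1, so s³ ≡ 1 (mod 9).

(←) This fails: take s = 1. Then 1³ = 1 ≡ 1 (mod 9), yet 1 ≡ 1 (mod 9), not 4.

The forward direction holds; the converse fails.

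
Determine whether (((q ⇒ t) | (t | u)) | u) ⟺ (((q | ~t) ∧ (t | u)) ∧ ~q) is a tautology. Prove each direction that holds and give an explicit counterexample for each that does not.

The forward direction fails; the converse holds.

(⇐) Assume the antecedent. If t is true, the antecedent cannot hold. If t is false, the antecedent forces (t = F, u = T, q = F), and ((q ⇒ t) | (t | u)) | u holds there. Either way ((q ⇒ t) | (t | u)) | u holds.

(⇒) This fails. Under t = F, u = F, q = F, the left side is true but the right side is false.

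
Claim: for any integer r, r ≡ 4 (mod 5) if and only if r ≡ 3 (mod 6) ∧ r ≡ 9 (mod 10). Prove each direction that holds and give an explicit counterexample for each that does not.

Forward direction. This fails: r = 4 gives 4 ≡ 4 (mod 5) but 4 ≡ 4 (mod 6), so the conjunction on the right does not hold.

Converse. If r ≡ 3 (mod 6) and r ≡ 9 (mod 10), then by the Chinese remainder theorem r ≡ 9 (mod 30). Since 9 ≡ 4 (mod 5) and 5 ∣ 30, we get r ≡ 4 (mod 5).

The forward direction fails; the converse holds.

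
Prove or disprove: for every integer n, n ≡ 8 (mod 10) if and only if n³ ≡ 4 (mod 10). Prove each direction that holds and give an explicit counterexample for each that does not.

Forward direction. This fails: take n = 8. Then 8 ≡ 8 (mod 10), but 8³ = 512 ≡ 2 (mod 10), not 4.

Converse. This fails: take n = 4. Then 4³ = 64 ≡ 4 (mod 10), yet 4 ≡ 4 (mod 10), not 8.

Both directions fail.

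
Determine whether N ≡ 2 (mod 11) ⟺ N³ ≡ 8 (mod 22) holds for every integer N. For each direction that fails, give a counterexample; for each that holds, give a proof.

Not equivalent: only (⇐) holds.

(⟹) This fails: take N = 13. Then 13 ≡ 2 (mod 11), but 13³ = 2197 ≡ 19 (mod 22), not 8.

(⟸) Conversely, the residues r modulo 22 with r³ ≡ 8 (mod 22) are exactly {2}, and each is ≡ 2 (mod 11).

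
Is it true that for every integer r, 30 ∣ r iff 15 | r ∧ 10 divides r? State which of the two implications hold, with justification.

The biconditional holds.

Forward direction. If 30 ∣ r, write r = 30q. Since 30 = 2·15, r = 15·(2q), so 15 ∣ r; and since 30 = 3·10, r = 10·(3q), so 10 ∣ r.

Converse. Suppose 15 ∣ r and 10 ∣ r. Any common multiple of 15 and 10 is a multiple of their lcm; here lcm(15, 10) = 15·10/gcd(15, 10) = 150/5 = 30, so 30 ∣ r.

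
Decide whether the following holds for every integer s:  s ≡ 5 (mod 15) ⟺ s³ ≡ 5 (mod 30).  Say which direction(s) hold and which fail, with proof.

[⇒] This fails: take s = 20. Then 20 ≡ 5 (mod 15), but 20³ = 8000 ≡ 20 (mod 30), not 5.

[⇐] Conversely, the residues r modulo 30 with r³ ≡ 5 (mod 30) are exactly {5}, and each is ≡ 5 (mod 15).

(⇒) fails; (⇐) holds.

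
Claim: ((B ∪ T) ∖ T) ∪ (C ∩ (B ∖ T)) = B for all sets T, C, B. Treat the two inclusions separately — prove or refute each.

(⊆) holds; (⊇) fails.

Forward inclusion. Let x ∈ ((B ∪ T) ∖ T) ∪ (C ∩ (B ∖ T)). Then either x ∈ B and x ∉ T, C; or x ∈ C ∩ B and x ∉ T. In each case x ∈ B, so ((B ∪ T) ∖ T) ∪ (C ∩ (B ∖ T)) ⊆ B.

Reverse inclusion. This inclusion fails. Take T = {1}, C = ∅, B = {1}; then 1 ∈ B but 1 ∉ ((B ∪ T) ∖ T) ∪ (C ∩ (B ∖ T)).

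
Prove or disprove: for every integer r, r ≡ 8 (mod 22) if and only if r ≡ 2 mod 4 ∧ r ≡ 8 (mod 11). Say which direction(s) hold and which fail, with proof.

(→) This fails: r = 8 gives 8 ≡ 8 (mod 22) but 8 ≡ 0 (mod 4), so the conjunction on the right does not hold.

(←) Conversely, if r ≡ 2 (mod 4) and r ≡ 8 (mod 11), then by the Chinese remainder theorem r ≡ 30 (mod 44). Since 30 ≡ 8 (mod 22) and 22 ∣ 44, we get r ≡ 8 (mod 22).

Not equivalent: only (⇐) holds.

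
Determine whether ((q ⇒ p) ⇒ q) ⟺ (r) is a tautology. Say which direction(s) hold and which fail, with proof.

(⇒) fails and (⇐) fails.

(⇒) This fails. Under r = F, q = T, p = F, the left side is true but the right side is false.

(⇐) This fails. Under r = T, q = F, p = F, the left side is false but the right side is true.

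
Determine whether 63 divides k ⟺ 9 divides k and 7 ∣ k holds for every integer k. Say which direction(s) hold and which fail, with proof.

Both directions hold.

(⇒) If 63 ∣ k, write k = 63q. Since 63 = 7·9, k = 9·(7q), so 9 ∣ k; and since 63 = 9·7, k = 7·(9q), so 7 ∣ k.

(⇐) Suppose 9 ∣ k and 7 ∣ k. Any common multiple of 9 and 7 is a multiple of their lcm; here gcd(9, 7) = 1, so lcm(9, 7) = 9·7 = 63, so 63 ∣ k.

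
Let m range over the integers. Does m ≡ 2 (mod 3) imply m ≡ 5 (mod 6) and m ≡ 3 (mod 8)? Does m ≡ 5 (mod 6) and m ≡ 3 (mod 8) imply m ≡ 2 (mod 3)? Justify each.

The forward direction fails; the converse holds.

[⇐] If m ≡ 5 (mod 6) and m ≡ 3 (mod 8), then by the Chinese remainder theorem m ≡ 11 (mod 24). Since 11 ≡ 2 (mod 3) and 3 ∣ 24, we get m ≡ 2 (mod 3).

[⇒] This fails: m = 2 gives 2 ≡ 2 (mod 3) but 2 ≡ 2 (mod 6), so the conjunction on the right does not hold.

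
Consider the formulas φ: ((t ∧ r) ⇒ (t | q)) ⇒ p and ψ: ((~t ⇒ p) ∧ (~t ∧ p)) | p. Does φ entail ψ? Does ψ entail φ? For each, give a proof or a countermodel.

Both directions hold.

(⇐) Assume the antecedent. If p is true, ((t ∧ r) ⇒ (t | q)) ⇒ p reduces to true regardless of the other variables. If p is false, the antecedent cannot hold. Either way ((t ∧ r) ⇒ (t | q)) ⇒ p holds.

(⇒) Assume the antecedent. If p is true, ((~t ⇒ p) ∧ (~t ∧ p)) | p reduces to true regardless of the other variables. If p is false, the antecedent cannot hold. Either way ((~t ⇒ p) ∧ (~t ∧ p)) | p holds.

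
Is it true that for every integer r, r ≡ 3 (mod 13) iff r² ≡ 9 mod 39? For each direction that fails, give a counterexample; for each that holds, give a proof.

[⇒] This fails: take r = 16. Then 16 ≡ 3 (mod 13), but 16² = 256 ≡ 22 (mod 39), not 9.

[⇐] This fails: take r = 36. Then 36² = 1296 ≡ 9 (mod 39), yet 36 ≡ 10 (mod 13), not 3.

Neither implication holds.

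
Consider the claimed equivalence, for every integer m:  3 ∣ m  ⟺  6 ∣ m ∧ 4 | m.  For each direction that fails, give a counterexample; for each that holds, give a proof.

(⇒) fails; (⇐) holds.

Converse. Suppose 6 ∣ m and 4 ∣ m. Any common multiple of 6 and 4 is a multiple of their lcm; here lcm(6, 4) = 6·4/gcd(6, 4) = 24/2 = 12, so 12 ∣ m. Since 3 ∣ 12, it follows that 3 ∣ m.

Forward direction. This fails: take m = 3. Certainly 3 ∣ 3, but 6 ∤ 3.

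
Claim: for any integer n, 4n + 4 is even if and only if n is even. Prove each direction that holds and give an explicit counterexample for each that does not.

(⇒) fails; (⇐) holds.

Forward direction. This fails: take n = 1. Then 4n + 4 = 8, which is even, yet n = 1 is odd, not even.

Converse. Suppose n is even. Since 4 is even, 4n is even for every n, so 4n + 4 has the same parity as 4, which is even. Hence 4n + 4 is even.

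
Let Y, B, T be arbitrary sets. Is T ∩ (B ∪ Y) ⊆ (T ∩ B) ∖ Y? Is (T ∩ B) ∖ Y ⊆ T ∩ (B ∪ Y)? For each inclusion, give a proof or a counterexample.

Forward inclusion. This inclusion fails. Take Y = {1}, B = ∅, T = {1}; then 1 ∈ T ∩ (B ∪ Y) but 1 ∉ (T ∩ B) ∖ Y.

Reverse inclusion. Let x ∈ (T ∩ B) ∖ Y. Then x ∈ B ∩ T and x ∉ Y, from which x ∈ T ∩ (B ∪ Y).

Only the reverse inclusion holds.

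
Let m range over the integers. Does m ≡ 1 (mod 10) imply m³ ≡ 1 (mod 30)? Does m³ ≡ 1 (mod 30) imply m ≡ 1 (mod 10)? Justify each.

(⇒) fails; (⇐) holds.

(⇒) This fails: take m = 11. Then 11 ≡ 1 (mod 10), but 11³ = 1331 ≡ 11 (mod 30), not 1.

(⇐) Conversely, the residues r modulo 30 with r³ ≡ 1 (mod 30) are exactly {1}, and each is ≡ 1 (mod 10).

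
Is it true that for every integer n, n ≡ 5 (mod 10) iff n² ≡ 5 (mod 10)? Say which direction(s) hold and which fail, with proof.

(⇐) Suppose n² ≡ 5 (mod 10). The only residue r in {0, …, 9} with r² ≡ 5 (mod 10) is r = 5, so n ≡ 5 (mod 10).

(⇒) Suppose n ≡ 5 (mod 10). Write n = 10j + 5. Then (10j + 5)² = 100j² + 100j + 25 = 10(10j² + 10j + 2) + 5, so n² ≡ 5 (mod 10).

Both implications hold.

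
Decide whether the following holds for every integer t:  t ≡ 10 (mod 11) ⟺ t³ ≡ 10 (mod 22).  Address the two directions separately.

The forward direction fails; the converse holds.

[⇒] This fails: take t = 21. Then 21 ≡ 10 (mod 11), but 21³ = 9261 ≡ 21 (mod 22), not 10.

[⇐] Conversely, the residues r modulo 22 with r³ ≡ 10 (mod 22) are exactly {10}, and each is ≡ 10 (mod 11).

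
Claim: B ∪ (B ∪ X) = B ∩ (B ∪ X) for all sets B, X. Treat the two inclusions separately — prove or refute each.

(⊆) This inclusion fails. Take B = ∅, X = {1}; then 1 ∈ B ∪ (B ∪ X) but 1 ∉ B ∩ (B ∪ X).

(⊇) Let x ∈ B ∩ (B ∪ X). Then either x ∈ B and x ∉ X; or x ∈ B ∩ X. In each case x ∈ B ∪ (B ∪ X), so B ∩ (B ∪ X) ⊆ B ∪ (B ∪ X).

(⊆) fails; (⊇) holds.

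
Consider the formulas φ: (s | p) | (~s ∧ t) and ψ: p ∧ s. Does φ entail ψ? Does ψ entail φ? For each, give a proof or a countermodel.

Only the converse holds.

(⇒) This fails. Under p = T, t = F, s = F, the left side is true but the right side is false.

(⇐) Assume the antecedent. If p is true, (s | p) | (~s ∧ t) reduces to true regardless of the other variables. If p is false, the antecedent cannot hold. Either way (s | p) | (~s ∧ t) holds.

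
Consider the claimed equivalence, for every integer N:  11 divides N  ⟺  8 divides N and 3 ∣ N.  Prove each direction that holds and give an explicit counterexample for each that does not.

(⇒) fails and (⇐) fails.

[⇒] This fails: take N = 11. Certainly 11 ∣ 11, but 8 ∤ 11.

[⇐] This fails: take N = 24. Both 8 ∣ 24 and 3 ∣ 24, yet 24 is not a multiple of 11 (since 24 = 2·11 + 2), so 11 ∤ 24.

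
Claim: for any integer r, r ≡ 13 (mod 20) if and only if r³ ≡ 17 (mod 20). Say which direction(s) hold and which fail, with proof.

[⇒] Suppose r ≡ 13 (mod 20). Write r = 20j + 13. Then (20j + 13)³ = 8000j³ + 15600j² + 10140j + 2197 = 20(400j³ + 780j² + 507j + 109) + 17, so r³ ≡ 17 (mod 20).

[⇐] Conversely, suppose r³ ≡ 17 (mod 20). The only residue r in {0, …, 19} with r³ ≡ 17 (mod 20) is r = 13, so r ≡ 13 (mod 20).

Both directions hold.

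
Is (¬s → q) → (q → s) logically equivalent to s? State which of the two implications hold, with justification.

(→) This fails. Under s = F, q = F, the left side is true but the right side is false.

(←) Assume the antecedent. If s is true, (¬s → q) → (q → s) reduces to true regardless of the other variables. If s is false, the antecedent cannot hold. Either way (¬s → q) → (q → s) holds.

Only the converse holds.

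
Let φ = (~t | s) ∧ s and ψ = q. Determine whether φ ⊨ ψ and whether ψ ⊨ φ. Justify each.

[⇒] This fails. Under s = T, t = F, q = F, the left side is true but the right side is false.

[⇐] This fails. Under s = F, t = F, q = T, the left side is false but the right side is true.

Neither direction holds.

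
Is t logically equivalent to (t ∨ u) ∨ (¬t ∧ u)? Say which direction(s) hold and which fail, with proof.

Converse. This fails. Under u = T, t = F, the left side is false but the right side is true.

Forward direction. Assume the antecedent. If u is true, (t ∨ u) ∨ (¬t ∧ u) reduces to true regardless of the other variables. If u is false, the antecedent forces (u = F, t = T), and (t ∨ u) ∨ (¬t ∧ u) holds there. Either way (t ∨ u) ∨ (¬t ∧ u) holds.

The forward direction holds; the converse fails.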